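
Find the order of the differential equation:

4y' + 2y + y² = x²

The order is 1 (highest derivative is of order 1).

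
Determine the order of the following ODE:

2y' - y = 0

The order is 1 (highest derivative is of order 1).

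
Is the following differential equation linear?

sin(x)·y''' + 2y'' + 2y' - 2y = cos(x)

Yes. Linear (y and its derivatives appear to the first power only, no products of y terms)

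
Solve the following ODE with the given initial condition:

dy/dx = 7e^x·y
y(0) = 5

General solution: y = Ce^(7e^x)
Applying IC y(0) = 5:
Particular solution: y = 5e^(7(e^x - 1))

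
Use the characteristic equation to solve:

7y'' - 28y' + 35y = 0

Characteristic equation: 7r² - 28r + 35 = 0
Divide by 7: r² - 4r + 5 = 0
Roots: r = 2 ± i (complex conjugates)
General solution: y = e^(2x)(C₁cos(x) + C₂sin(x))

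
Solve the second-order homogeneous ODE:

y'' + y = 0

Characteristic equation: r² + 1 = 0
Roots: r = ±i (complex conjugates)
General solution: y = C₁cos(x) + C₂sin(x)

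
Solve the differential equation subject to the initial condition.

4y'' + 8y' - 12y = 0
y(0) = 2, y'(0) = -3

General solution: y = C₁e^x + C₂e^(-3x)
Applying ICs: C₁ = 3/4, C₂ = 5/4
Particular solution: y = (3/4)e^x + (5/4)e^(-3x)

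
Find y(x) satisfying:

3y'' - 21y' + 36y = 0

Characteristic equation: 3r² - 21r + 36 = 0
Divide by 3: r² - 7r + 12 = 0
Roots: r = 4, 3 (distinct real)
General solution: y = C₁e^(4x) + C₂e^(3x)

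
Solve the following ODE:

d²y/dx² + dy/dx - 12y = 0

Characteristic equation: r² + r - 12 = 0
Roots: r = 3, -4 (distinct real)
General solution: y = C₁e^(3x) + C₂e^(-4x)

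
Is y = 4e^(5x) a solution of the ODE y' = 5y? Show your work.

Verification:
y = 4e^(5x)
y' = 20e^(5x)
5y = 20e^(5x)
y' = 5y ✓

Yes, it is a solution.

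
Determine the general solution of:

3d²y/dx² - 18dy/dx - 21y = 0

Characteristic equation: 3r² - 18r - 21 = 0
Divide by 3: r² - 6r - 7 = 0
Roots: r = 7, -1 (distinct real)
General solution: y = C₁e^(7x) + C₂e^(-x)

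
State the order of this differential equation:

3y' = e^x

The order is 1 (highest derivative is of order 1).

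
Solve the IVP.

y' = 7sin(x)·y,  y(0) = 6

General solution: y = Ce^(-7cos(x))
Applying IC y(0) = 6:
Particular solution: y = 6e^(7(1-cos(x)))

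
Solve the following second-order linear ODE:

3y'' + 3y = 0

Characteristic equation: 3r² + 3 = 0
Divide by 3: r² + 1 = 0
Roots: r = ±i (complex conjugates)
General solution: y = C₁cos(x) + C₂sin(x)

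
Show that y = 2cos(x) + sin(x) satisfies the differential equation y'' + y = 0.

Verification:
y'' = -2cos(x) - sin(x)
y'' + y = 0 ✓

Yes, it is a solution.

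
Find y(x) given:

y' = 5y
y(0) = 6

General solution: y = Ce^(5x)
Applying IC y(0) = 6:
Particular solution: y = 6e^(5x)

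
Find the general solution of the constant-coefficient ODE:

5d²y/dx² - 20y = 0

Characteristic equation: 5r² - 20 = 0
Divide by 5: r² - 4 = 0
Roots: r = 2, -2 (distinct real)
General solution: y = C₁e^(2x) + C₂e^(-2x)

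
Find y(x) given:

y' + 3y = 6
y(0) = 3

General solution: y = 2 + Ce^(-3x)
Applying y(0) = 3: C = 3 - 2 = 1
Particular solution: y = 2 + e^(-3x)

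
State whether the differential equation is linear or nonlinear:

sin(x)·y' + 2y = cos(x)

Linear (y and its derivatives appear to the first power only, no products of y terms)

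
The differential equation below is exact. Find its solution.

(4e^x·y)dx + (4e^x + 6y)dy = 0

Verify exactness: ∂M/∂y = ∂N/∂x ✓
Find F(x,y) such that ∂F/∂x = M, ∂F/∂y = N
Solution: 4e^x·y + 3y² = C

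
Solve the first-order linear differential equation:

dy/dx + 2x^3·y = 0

Using integrating factor method:

General solution: y = Ce^(-x^4/2)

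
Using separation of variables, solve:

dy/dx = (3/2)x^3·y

Separating variables and integrating:
ln|y| = 3x^4/8 + C

General solution: y = Ce^(3x^4/8)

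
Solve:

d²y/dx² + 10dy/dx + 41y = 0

Characteristic equation: r² + 10r + 41 = 0
Roots: r = -5 ± 4i (complex conjugates)
General solution: y = e^(-5x)(C₁cos(4x) + C₂sin(4x))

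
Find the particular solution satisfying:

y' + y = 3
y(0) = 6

General solution: y = 3 + Ce^(-x)
Applying y(0) = 6: C = 6 - 3 = 3
Particular solution: y = 3 + 3e^(-x)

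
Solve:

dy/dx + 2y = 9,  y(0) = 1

General solution: y = 9/2 + Ce^(-2x)
Applying y(0) = 1: C = 1 - 9/2 = -7/2
Particular solution: y = 9/2 - (7/2)e^(-2x)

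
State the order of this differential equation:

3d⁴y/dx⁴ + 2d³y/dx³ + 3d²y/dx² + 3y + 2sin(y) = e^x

The order is 4 (highest derivative is of order 4).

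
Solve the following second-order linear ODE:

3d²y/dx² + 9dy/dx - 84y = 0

Characteristic equation: 3r² + 9r - 84 = 0
Divide by 3: r² + 3r - 28 = 0
Roots: r = 4, -7 (distinct real)
General solution: y = C₁e^(4x) + C₂e^(-7x)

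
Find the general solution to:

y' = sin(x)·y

Separating variables and integrating:
ln|y| = -cos(x) + C

General solution: y = Ce^(-cos(x))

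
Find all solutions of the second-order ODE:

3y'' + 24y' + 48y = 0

Characteristic equation: 3r² + 24r + 48 = 0
Divide by 3: r² + 8r + 16 = 0
Factored: (r + 4)² = 0
Repeated root: r = -4
General solution: y = (C₁ + C₂x)e^(-4x)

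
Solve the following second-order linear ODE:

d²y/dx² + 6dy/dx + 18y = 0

Characteristic equation: r² + 6r + 18 = 0
Roots: r = -3 ± 3i (complex conjugates)
General solution: y = e^(-3x)(C₁cos(3x) + C₂sin(3x))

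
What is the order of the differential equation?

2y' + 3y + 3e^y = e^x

The order is 1 (highest derivative is of order 1).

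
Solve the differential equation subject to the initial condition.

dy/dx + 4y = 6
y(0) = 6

General solution: y = 3/2 + Ce^(-4x)
Applying y(0) = 6: C = 6 - 3/2 = 9/2
Particular solution: y = 3/2 + (9/2)e^(-4x)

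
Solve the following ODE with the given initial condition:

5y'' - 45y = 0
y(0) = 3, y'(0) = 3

General solution: y = C₁e^(3x) + C₂e^(-3x)
Applying ICs: C₁ = 2, C₂ = 1
Particular solution: y = 2e^(3x) + e^(-3x)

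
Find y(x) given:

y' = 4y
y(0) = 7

General solution: y = Ce^(4x)
Applying IC y(0) = 7:
Particular solution: y = 7e^(4x)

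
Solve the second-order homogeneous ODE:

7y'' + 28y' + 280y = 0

Characteristic equation: 7r² + 28r + 280 = 0
Divide by 7: r² + 4r + 40 = 0
Roots: r = -2 ± 6i (complex conjugates)
General solution: y = e^(-2x)(C₁cos(6x) + C₂sin(6x))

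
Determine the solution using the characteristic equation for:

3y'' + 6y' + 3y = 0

Characteristic equation: 3r² + 6r + 3 = 0
Divide by 3: r² + 2r + 1 = 0
Factored: (r + 1)² = 0
Repeated root: r = -1
General solution: y = (C₁ + C₂x)e^(-x)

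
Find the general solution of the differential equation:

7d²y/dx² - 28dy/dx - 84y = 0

Characteristic equation: 7r² - 28r - 84 = 0
Divide by 7: r² - 4r - 12 = 0
Roots: r = 6, -2 (distinct real)
General solution: y = C₁e^(6x) + C₂e^(-2x)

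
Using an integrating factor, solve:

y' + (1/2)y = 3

Using integrating factor method:

General solution: y = 6 + Ce^(-x/2)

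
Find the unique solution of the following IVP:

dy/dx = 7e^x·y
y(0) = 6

General solution: y = Ce^(7e^x)
Applying IC y(0) = 6:
Particular solution: y = 6e^(7(e^x - 1))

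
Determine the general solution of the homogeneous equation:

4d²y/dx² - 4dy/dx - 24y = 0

Characteristic equation: 4r² - 4r - 24 = 0
Divide by 4: r² - r - 6 = 0
Roots: r = 3, -2 (distinct real)
General solution: y = C₁e^(3x) + C₂e^(-2x)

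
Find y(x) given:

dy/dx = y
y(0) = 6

General solution: y = Ce^x
Applying IC y(0) = 6:
Particular solution: y = 6e^x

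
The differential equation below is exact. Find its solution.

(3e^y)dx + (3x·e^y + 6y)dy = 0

Verify exactness: ∂M/∂y = ∂N/∂x ✓
Find F(x,y) such that ∂F/∂x = M, ∂F/∂y = N
Solution: 3x·e^y + 3y² = C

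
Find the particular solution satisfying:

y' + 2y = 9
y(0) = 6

General solution: y = 9/2 + Ce^(-2x)
Applying y(0) = 6: C = 6 - 9/2 = 3/2
Particular solution: y = 9/2 + (3/2)e^(-2x)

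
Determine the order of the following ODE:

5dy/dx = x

The order is 1 (highest derivative is of order 1).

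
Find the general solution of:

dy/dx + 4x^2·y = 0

Using integrating factor method:

General solution: y = Ce^(-4x^3/3)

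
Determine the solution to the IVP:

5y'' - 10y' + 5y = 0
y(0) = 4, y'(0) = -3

General solution: y = (C₁ + C₂x)e^x
Repeated root r = 1
Applying ICs: C₁ = 4, C₂ = -7
Particular solution: y = (4 - 7x)e^x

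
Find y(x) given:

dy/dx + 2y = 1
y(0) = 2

General solution: y = 1/2 + Ce^(-2x)
Applying y(0) = 2: C = 2 - 1/2 = 3/2
Particular solution: y = 1/2 + (3/2)e^(-2x)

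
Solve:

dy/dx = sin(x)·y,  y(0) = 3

General solution: y = Ce^(-cos(x))
Applying IC y(0) = 3:
Particular solution: y = 3e^(1-cos(x))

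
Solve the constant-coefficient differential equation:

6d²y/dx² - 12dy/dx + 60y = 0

Characteristic equation: 6r² - 12r + 60 = 0
Divide by 6: r² - 2r + 10 = 0
Roots: r = 1 ± 3i (complex conjugates)
General solution: y = e^x(C₁cos(3x) + C₂sin(3x))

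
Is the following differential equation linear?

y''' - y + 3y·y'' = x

No. Nonlinear (y·y'' term)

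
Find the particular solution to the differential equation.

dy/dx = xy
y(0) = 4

General solution: y = Ce^(x²/2)
Applying IC y(0) = 4:
Particular solution: y = 4e^(x²/2)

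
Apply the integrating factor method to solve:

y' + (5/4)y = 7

Using integrating factor method:

General solution: y = 28/5 + Ce^(-5x/4)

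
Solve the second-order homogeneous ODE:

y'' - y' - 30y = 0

Characteristic equation: r² - r - 30 = 0
Roots: r = 6, -5 (distinct real)
General solution: y = C₁e^(6x) + C₂e^(-5x)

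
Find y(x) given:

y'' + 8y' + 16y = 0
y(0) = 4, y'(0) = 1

General solution: y = (C₁ + C₂x)e^(-4x)
Repeated root r = -4
Applying ICs: C₁ = 4, C₂ = 17
Particular solution: y = (4 + 17x)e^(-4x)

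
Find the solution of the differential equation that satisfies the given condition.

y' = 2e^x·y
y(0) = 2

General solution: y = Ce^(2e^x)
Applying IC y(0) = 2:
Particular solution: y = 2e^(2(e^x - 1))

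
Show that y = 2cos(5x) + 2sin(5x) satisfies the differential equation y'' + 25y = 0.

Verification:
y'' = -50cos(5x) - 50sin(5x)
y'' + 25y = 0 ✓

Yes, it is a solution.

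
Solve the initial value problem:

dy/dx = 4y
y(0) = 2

General solution: y = Ce^(4x)
Applying IC y(0) = 2:
Particular solution: y = 2e^(4x)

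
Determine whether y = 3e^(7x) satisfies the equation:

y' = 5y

Verification:
y = 3e^(7x)
y' = 21e^(7x)
But 5y = 15e^(7x)
y' ≠ 5y — the derivative does not match

No, it is not a solution.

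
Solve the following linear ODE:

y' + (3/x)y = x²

Using integrating factor method:

General solution: y = (1/6)x^3 + Cx^(-3)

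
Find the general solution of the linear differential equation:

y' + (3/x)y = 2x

Using integrating factor method:

General solution: y = (2/5)x^2 + Cx^(-3)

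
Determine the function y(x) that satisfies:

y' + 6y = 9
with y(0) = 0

General solution: y = 3/2 + Ce^(-6x)
Applying y(0) = 0: C = 0 - 3/2 = -3/2
Particular solution: y = 3/2 - (3/2)e^(-6x)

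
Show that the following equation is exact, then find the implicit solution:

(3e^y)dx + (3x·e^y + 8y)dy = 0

Verify exactness: ∂M/∂y = ∂N/∂x ✓
Find F(x,y) such that ∂F/∂x = M, ∂F/∂y = N
Solution: 3x·e^y + 4y² = C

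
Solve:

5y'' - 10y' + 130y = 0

Characteristic equation: 5r² - 10r + 130 = 0
Divide by 5: r² - 2r + 26 = 0
Roots: r = 1 ± 5i (complex conjugates)
General solution: y = e^x(C₁cos(5x) + C₂sin(5x))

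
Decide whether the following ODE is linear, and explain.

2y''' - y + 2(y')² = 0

Nonlinear ((y')² term)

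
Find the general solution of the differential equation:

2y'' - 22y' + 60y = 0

Characteristic equation: 2r² - 22r + 60 = 0
Divide by 2: r² - 11r + 30 = 0
Roots: r = 5, 6 (distinct real)
General solution: y = C₁e^(5x) + C₂e^(6x)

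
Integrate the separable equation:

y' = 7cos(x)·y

Separating variables and integrating:
ln|y| = 7sin(x) + C

General solution: y = Ce^(7sin(x))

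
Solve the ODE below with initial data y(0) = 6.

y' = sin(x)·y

General solution: y = Ce^(-cos(x))
Applying IC y(0) = 6:
Particular solution: y = 6e^(1-cos(x))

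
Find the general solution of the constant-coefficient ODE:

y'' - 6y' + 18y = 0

Characteristic equation: r² - 6r + 18 = 0
Roots: r = 3 ± 3i (complex conjugates)
General solution: y = e^(3x)(C₁cos(3x) + C₂sin(3x))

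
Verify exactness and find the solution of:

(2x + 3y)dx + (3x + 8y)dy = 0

Verify exactness: ∂M/∂y = ∂N/∂x ✓
Find F(x,y) such that ∂F/∂x = M, ∂F/∂y = N
Solution: x² + 3xy + 4y² = C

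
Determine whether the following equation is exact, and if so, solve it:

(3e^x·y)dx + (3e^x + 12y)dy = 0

Verify exactness: ∂M/∂y = ∂N/∂x ✓
Find F(x,y) such that ∂F/∂x = M, ∂F/∂y = N
Solution: 3e^x·y + 6y² = C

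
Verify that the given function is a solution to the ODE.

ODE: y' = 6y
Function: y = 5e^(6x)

Verification:
y = 5e^(6x)
y' = 30e^(6x)
6y = 30e^(6x)
y' = 6y ✓

Yes, it is a solution.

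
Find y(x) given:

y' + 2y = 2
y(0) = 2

General solution: y = 1 + Ce^(-2x)
Applying y(0) = 2: C = 2 - 1 = 1
Particular solution: y = 1 + e^(-2x)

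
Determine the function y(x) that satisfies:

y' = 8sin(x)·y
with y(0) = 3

General solution: y = Ce^(-8cos(x))
Applying IC y(0) = 3:
Particular solution: y = 3e^(8(1-cos(x)))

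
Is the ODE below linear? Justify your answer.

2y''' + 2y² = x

No. Nonlinear (y² term)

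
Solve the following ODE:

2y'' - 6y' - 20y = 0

Characteristic equation: 2r² - 6r - 20 = 0
Divide by 2: r² - 3r - 10 = 0
Roots: r = 5, -2 (distinct real)
General solution: y = C₁e^(5x) + C₂e^(-2x)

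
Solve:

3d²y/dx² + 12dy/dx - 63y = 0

Characteristic equation: 3r² + 12r - 63 = 0
Divide by 3: r² + 4r - 21 = 0
Roots: r = 3, -7 (distinct real)
General solution: y = C₁e^(3x) + C₂e^(-7x)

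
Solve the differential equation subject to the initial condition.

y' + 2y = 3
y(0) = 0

General solution: y = 3/2 + Ce^(-2x)
Applying y(0) = 0: C = 0 - 3/2 = -3/2
Particular solution: y = 3/2 - (3/2)e^(-2x)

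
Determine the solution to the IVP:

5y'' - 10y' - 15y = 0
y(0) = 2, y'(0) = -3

General solution: y = C₁e^(3x) + C₂e^(-x)
Applying ICs: C₁ = -1/4, C₂ = 9/4
Particular solution: y = -(1/4)e^(3x) + (9/4)e^(-x)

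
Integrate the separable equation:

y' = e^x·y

Separating variables and integrating:
ln|y| = e^x + C

General solution: y = Ce^(e^x)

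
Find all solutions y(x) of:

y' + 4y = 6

Using integrating factor method:

General solution: y = 3/2 + Ce^(-4x)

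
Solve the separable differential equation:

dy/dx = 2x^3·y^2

Separating variables and integrating:
-1/y = x^4/2 + C

General solution: y^-1 = (-1/2)x^4 + C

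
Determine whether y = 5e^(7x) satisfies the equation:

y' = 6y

Verification:
y = 5e^(7x)
y' = 35e^(7x)
But 6y = 30e^(7x)
y' ≠ 6y — the derivative does not match

No, it is not a solution.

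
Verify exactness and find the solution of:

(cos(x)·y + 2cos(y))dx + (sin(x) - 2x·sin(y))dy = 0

Verify exactness: ∂M/∂y = ∂N/∂x ✓
Find F(x,y) such that ∂F/∂x = M, ∂F/∂y = N
Solution: sin(x)·y + 2x·cos(y) = C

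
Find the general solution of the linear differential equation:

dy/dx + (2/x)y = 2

Using integrating factor method:

General solution: y = (2/3)x + Cx^(-2)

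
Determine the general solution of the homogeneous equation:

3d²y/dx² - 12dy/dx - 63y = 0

Characteristic equation: 3r² - 12r - 63 = 0
Divide by 3: r² - 4r - 21 = 0
Roots: r = 7, -3 (distinct real)
General solution: y = C₁e^(7x) + C₂e^(-3x)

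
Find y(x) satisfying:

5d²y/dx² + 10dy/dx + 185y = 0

Characteristic equation: 5r² + 10r + 185 = 0
Divide by 5: r² + 2r + 37 = 0
Roots: r = -1 ± 6i (complex conjugates)
General solution: y = e^(-x)(C₁cos(6x) + C₂sin(6x))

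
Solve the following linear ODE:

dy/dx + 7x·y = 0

Using integrating factor method:

General solution: y = Ce^(-7x^2/2)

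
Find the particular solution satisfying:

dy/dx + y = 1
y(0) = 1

General solution: y = 1 + Ce^(-x)
Applying y(0) = 1: C = 1 - 1 = 0
Particular solution: y = 1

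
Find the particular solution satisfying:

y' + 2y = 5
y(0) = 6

General solution: y = 5/2 + Ce^(-2x)
Applying y(0) = 6: C = 6 - 5/2 = 7/2
Particular solution: y = 5/2 + (7/2)e^(-2x)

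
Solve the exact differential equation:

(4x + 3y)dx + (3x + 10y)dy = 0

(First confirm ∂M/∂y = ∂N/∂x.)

Verify exactness: ∂M/∂y = ∂N/∂x ✓
Find F(x,y) such that ∂F/∂x = M, ∂F/∂y = N
Solution: 2x² + 3xy + 5y² = C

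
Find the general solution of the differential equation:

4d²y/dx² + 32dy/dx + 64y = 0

Characteristic equation: 4r² + 32r + 64 = 0
Divide by 4: r² + 8r + 16 = 0
Factored: (r + 4)² = 0
Repeated root: r = -4
General solution: y = (C₁ + C₂x)e^(-4x)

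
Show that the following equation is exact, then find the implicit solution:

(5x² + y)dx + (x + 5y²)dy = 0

Verify exactness: ∂M/∂y = ∂N/∂x ✓
Find F(x,y) such that ∂F/∂x = M, ∂F/∂y = N
Solution: 5x³/3 + xy + 5y³/3 = C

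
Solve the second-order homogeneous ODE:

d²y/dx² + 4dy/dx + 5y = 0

Characteristic equation: r² + 4r + 5 = 0
Roots: r = -2 ± i (complex conjugates)
General solution: y = e^(-2x)(C₁cos(x) + C₂sin(x))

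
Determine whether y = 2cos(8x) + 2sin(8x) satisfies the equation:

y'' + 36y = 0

Verification:
y'' = -128cos(8x) - 128sin(8x)
y'' + 36y ≠ 0 (frequency mismatch: got 64 instead of 36)

No, it is not a solution.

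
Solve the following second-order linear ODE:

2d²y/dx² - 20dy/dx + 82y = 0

Characteristic equation: 2r² - 20r + 82 = 0
Divide by 2: r² - 10r + 41 = 0
Roots: r = 5 ± 4i (complex conjugates)
General solution: y = e^(5x)(C₁cos(4x) + C₂sin(4x))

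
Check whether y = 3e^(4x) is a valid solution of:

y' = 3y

Verification:
y = 3e^(4x)
y' = 12e^(4x)
But 3y = 9e^(4x)
y' ≠ 3y — the derivative does not match

No, it is not a solution.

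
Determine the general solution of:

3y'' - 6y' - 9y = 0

Characteristic equation: 3r² - 6r - 9 = 0
Divide by 3: r² - 2r - 3 = 0
Roots: r = 3, -1 (distinct real)
General solution: y = C₁e^(3x) + C₂e^(-x)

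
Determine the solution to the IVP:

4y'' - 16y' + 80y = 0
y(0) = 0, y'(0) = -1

General solution: y = e^(2x)(C₁cos(4x) + C₂sin(4x))
Complex roots r = 2 ± 4i
Applying ICs: C₁ = 0, C₂ = -1/4
Particular solution: y = e^(2x)(-(1/4)sin(4x))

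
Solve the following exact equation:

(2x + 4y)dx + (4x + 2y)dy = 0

Verify exactness: ∂M/∂y = ∂N/∂x ✓
Find F(x,y) such that ∂F/∂x = M, ∂F/∂y = N
Solution: x² + 4xy + y² = C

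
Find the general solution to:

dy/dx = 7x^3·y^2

Separating variables and integrating:
-1/y = 7x^4/4 + C

General solution: y^-1 = (-7/4)x^4 + C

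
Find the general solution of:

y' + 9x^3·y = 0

Using integrating factor method:

General solution: y = Ce^(-9x^4/4)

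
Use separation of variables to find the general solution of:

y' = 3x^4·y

Separating variables and integrating:
ln|y| = 3x^5/5 + C

General solution: y = Ce^(3x^5/5)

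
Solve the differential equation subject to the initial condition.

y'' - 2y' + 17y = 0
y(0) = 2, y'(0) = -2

General solution: y = e^x(C₁cos(4x) + C₂sin(4x))
Complex roots r = 1 ± 4i
Applying ICs: C₁ = 2, C₂ = -1
Particular solution: y = e^x(2cos(4x) - sin(4x))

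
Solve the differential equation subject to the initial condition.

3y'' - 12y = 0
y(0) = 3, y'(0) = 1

General solution: y = C₁e^(2x) + C₂e^(-2x)
Applying ICs: C₁ = 7/4, C₂ = 5/4
Particular solution: y = (7/4)e^(2x) + (5/4)e^(-2x)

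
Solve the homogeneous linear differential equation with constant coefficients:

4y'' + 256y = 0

Characteristic equation: 4r² + 256 = 0
Divide by 4: r² + 64 = 0
Roots: r = ±8i (complex conjugates)
General solution: y = C₁cos(8x) + C₂sin(8x)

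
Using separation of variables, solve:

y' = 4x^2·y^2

Separating variables and integrating:
-1/y = 4x^3/3 + C

General solution: y^-1 = (-4/3)x^3 + C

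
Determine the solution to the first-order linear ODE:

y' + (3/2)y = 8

Using integrating factor method:

General solution: y = 16/3 + Ce^(-3x/2)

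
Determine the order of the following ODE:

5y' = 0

The order is 1 (highest derivative is of order 1).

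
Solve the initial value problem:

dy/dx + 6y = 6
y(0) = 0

General solution: y = 1 + Ce^(-6x)
Applying y(0) = 0: C = 0 - 1 = -1
Particular solution: y = 1 - e^(-6x)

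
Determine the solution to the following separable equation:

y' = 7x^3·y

Separating variables and integrating:
ln|y| = 7x^4/4 + C

General solution: y = Ce^(7x^4/4)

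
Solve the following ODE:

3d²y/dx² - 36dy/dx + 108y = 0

Characteristic equation: 3r² - 36r + 108 = 0
Divide by 3: r² - 12r + 36 = 0
Factored: (r - 6)² = 0
Repeated root: r = 6
General solution: y = (C₁ + C₂x)e^(6x)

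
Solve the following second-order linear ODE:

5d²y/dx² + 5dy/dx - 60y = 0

Characteristic equation: 5r² + 5r - 60 = 0
Divide by 5: r² + r - 12 = 0
Roots: r = 3, -4 (distinct real)
General solution: y = C₁e^(3x) + C₂e^(-4x)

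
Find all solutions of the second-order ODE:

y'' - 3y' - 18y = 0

Characteristic equation: r² - 3r - 18 = 0
Roots: r = 6, -3 (distinct real)
General solution: y = C₁e^(6x) + C₂e^(-3x)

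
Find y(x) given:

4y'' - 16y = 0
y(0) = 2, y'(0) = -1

General solution: y = C₁e^(2x) + C₂e^(-2x)
Applying ICs: C₁ = 3/4, C₂ = 5/4
Particular solution: y = (3/4)e^(2x) + (5/4)e^(-2x)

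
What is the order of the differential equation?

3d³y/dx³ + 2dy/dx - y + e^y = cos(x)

The order is 3 (highest derivative is of order 3).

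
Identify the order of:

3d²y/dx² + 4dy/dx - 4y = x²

The order is 2 (highest derivative is of order 2).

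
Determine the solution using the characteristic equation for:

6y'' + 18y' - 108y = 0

Characteristic equation: 6r² + 18r - 108 = 0
Divide by 6: r² + 3r - 18 = 0
Roots: r = 3, -6 (distinct real)
General solution: y = C₁e^(3x) + C₂e^(-6x)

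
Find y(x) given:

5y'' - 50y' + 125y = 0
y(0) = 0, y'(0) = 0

General solution: y = (C₁ + C₂x)e^(5x)
Repeated root r = 5
Applying ICs: C₁ = 0, C₂ = 0
Particular solution: y = 0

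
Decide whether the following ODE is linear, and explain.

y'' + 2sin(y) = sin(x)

Nonlinear (sin(y) is nonlinear in y)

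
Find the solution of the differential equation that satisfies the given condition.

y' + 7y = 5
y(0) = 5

General solution: y = 5/7 + Ce^(-7x)
Applying y(0) = 5: C = 5 - 5/7 = 30/7
Particular solution: y = 5/7 + (30/7)e^(-7x)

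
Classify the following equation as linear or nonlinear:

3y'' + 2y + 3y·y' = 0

Nonlinear (product y·y')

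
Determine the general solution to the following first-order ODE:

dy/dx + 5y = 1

Using integrating factor method:

General solution: y = 1/5 + Ce^(-5x)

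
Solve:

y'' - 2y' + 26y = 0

Characteristic equation: r² - 2r + 26 = 0
Roots: r = 1 ± 5i (complex conjugates)
General solution: y = e^x(C₁cos(5x) + C₂sin(5x))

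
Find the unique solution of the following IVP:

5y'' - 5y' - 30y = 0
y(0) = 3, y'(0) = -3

General solution: y = C₁e^(3x) + C₂e^(-2x)
Applying ICs: C₁ = 3/5, C₂ = 12/5
Particular solution: y = (3/5)e^(3x) + (12/5)e^(-2x)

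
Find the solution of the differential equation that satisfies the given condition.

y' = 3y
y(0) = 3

General solution: y = Ce^(3x)
Applying IC y(0) = 3:
Particular solution: y = 3e^(3x)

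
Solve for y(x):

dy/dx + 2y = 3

Using integrating factor method:

General solution: y = 3/2 + Ce^(-2x)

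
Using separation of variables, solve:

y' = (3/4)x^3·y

Separating variables and integrating:
ln|y| = 3x^4/16 + C

General solution: y = Ce^(3x^4/16)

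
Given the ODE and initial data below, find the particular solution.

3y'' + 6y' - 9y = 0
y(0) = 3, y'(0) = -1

General solution: y = C₁e^x + C₂e^(-3x)
Applying ICs: C₁ = 2, C₂ = 1
Particular solution: y = 2e^x + e^(-3x)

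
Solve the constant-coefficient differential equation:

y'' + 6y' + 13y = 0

Characteristic equation: r² + 6r + 13 = 0
Roots: r = -3 ± 2i (complex conjugates)
General solution: y = e^(-3x)(C₁cos(2x) + C₂sin(2x))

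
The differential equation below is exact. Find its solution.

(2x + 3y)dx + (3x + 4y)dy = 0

Verify exactness: ∂M/∂y = ∂N/∂x ✓
Find F(x,y) such that ∂F/∂x = M, ∂F/∂y = N
Solution: x² + 3xy + 2y² = C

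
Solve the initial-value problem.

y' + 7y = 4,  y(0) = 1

General solution: y = 4/7 + Ce^(-7x)
Applying y(0) = 1: C = 1 - 4/7 = 3/7
Particular solution: y = 4/7 + (3/7)e^(-7x)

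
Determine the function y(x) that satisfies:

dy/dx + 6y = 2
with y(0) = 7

General solution: y = 1/3 + Ce^(-6x)
Applying y(0) = 7: C = 7 - 1/3 = 20/3
Particular solution: y = 1/3 + (20/3)e^(-6x)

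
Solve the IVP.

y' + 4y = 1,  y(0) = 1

General solution: y = 1/4 + Ce^(-4x)
Applying y(0) = 1: C = 1 - 1/4 = 3/4
Particular solution: y = 1/4 + (3/4)e^(-4x)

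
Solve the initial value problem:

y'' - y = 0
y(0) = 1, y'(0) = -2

General solution: y = C₁e^x + C₂e^(-x)
Applying ICs: C₁ = -1/2, C₂ = 3/2
Particular solution: y = -(1/2)e^x + (3/2)e^(-x)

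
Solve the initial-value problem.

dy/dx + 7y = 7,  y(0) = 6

General solution: y = 1 + Ce^(-7x)
Applying y(0) = 6: C = 6 - 1 = 5
Particular solution: y = 1 + 5e^(-7x)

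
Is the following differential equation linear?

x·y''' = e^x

Yes. Linear (y and its derivatives appear to the first power only, no products of y terms)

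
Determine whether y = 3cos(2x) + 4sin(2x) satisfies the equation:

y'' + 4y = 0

Verification:
y'' = -12cos(2x) - 16sin(2x)
y'' + 4y = 0 ✓

Yes, it is a solution.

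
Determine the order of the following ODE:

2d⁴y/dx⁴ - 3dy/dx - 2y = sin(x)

The order is 4 (highest derivative is of order 4).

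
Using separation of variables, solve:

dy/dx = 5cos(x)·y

Separating variables and integrating:
ln|y| = 5sin(x) + C

General solution: y = Ce^(5sin(x))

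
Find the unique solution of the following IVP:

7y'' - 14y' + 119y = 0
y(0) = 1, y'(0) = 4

General solution: y = e^x(C₁cos(4x) + C₂sin(4x))
Complex roots r = 1 ± 4i
Applying ICs: C₁ = 1, C₂ = 3/4
Particular solution: y = e^x(cos(4x) + (3/4)sin(4x))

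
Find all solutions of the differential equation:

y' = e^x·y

Separating variables and integrating:
ln|y| = e^x + C

General solution: y = Ce^(e^x)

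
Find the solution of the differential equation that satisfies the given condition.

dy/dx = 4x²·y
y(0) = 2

General solution: y = Ce^(4x³/3)
Applying IC y(0) = 2:
Particular solution: y = 2e^(4x³/3)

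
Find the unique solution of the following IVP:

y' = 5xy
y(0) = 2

General solution: y = Ce^(5x²/2)
Applying IC y(0) = 2:
Particular solution: y = 2e^(5x²/2)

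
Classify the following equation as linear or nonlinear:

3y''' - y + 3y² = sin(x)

Nonlinear (y² term)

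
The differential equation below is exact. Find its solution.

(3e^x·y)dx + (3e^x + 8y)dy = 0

Verify exactness: ∂M/∂y = ∂N/∂x ✓
Find F(x,y) such that ∂F/∂x = M, ∂F/∂y = N
Solution: 3e^x·y + 4y² = C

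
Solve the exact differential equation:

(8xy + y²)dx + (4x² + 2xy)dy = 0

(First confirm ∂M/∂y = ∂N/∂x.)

Verify exactness: ∂M/∂y = ∂N/∂x ✓
Find F(x,y) such that ∂F/∂x = M, ∂F/∂y = N
Solution: 4x²y + xy² = C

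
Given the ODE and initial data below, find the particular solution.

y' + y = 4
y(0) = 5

General solution: y = 4 + Ce^(-x)
Applying y(0) = 5: C = 5 - 4 = 1
Particular solution: y = 4 + e^(-x)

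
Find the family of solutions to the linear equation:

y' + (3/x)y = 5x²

Using integrating factor method:

General solution: y = (5/6)x^3 + Cx^(-3)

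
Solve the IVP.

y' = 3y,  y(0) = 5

General solution: y = Ce^(3x)
Applying IC y(0) = 5:
Particular solution: y = 5e^(3x)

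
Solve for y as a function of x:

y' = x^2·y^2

Separating variables and integrating:
-1/y = x^3/3 + C

General solution: y^-1 = (-1/3)x^3 + C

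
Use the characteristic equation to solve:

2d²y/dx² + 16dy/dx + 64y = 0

Characteristic equation: 2r² + 16r + 64 = 0
Divide by 2: r² + 8r + 32 = 0
Roots: r = -4 ± 4i (complex conjugates)
General solution: y = e^(-4x)(C₁cos(4x) + C₂sin(4x))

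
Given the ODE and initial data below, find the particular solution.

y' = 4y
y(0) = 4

General solution: y = Ce^(4x)
Applying IC y(0) = 4:
Particular solution: y = 4e^(4x)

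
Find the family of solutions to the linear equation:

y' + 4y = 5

Using integrating factor method:

General solution: y = 5/4 + Ce^(-4x)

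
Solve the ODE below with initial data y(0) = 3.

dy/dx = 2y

General solution: y = Ce^(2x)
Applying IC y(0) = 3:
Particular solution: y = 3e^(2x)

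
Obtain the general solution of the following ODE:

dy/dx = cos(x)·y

Separating variables and integrating:
ln|y| = sin(x) + C

General solution: y = Ce^(sin(x))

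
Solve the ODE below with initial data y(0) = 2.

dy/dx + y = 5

General solution: y = 5 + Ce^(-x)
Applying y(0) = 2: C = 2 - 5 = -3
Particular solution: y = 5 - 3e^(-x)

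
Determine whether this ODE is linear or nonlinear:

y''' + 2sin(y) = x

Nonlinear (sin(y) is nonlinear in y)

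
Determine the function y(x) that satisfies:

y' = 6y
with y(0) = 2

General solution: y = Ce^(6x)
Applying IC y(0) = 2:
Particular solution: y = 2e^(6x)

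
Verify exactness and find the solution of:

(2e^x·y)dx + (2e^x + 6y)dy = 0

Verify exactness: ∂M/∂y = ∂N/∂x ✓
Find F(x,y) such that ∂F/∂x = M, ∂F/∂y = N
Solution: 2e^x·y + 3y² = C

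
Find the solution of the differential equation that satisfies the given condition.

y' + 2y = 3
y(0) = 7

General solution: y = 3/2 + Ce^(-2x)
Applying y(0) = 7: C = 7 - 3/2 = 11/2
Particular solution: y = 3/2 + (11/2)e^(-2x)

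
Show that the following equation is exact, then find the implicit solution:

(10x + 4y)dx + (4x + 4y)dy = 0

Verify exactness: ∂M/∂y = ∂N/∂x ✓
Find F(x,y) such that ∂F/∂x = M, ∂F/∂y = N
Solution: 5x² + 4xy + 2y² = C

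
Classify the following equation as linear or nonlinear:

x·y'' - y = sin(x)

Linear (y and its derivatives appear to the first power only, no products of y terms)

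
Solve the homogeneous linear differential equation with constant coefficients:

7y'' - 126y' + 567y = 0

Characteristic equation: 7r² - 126r + 567 = 0
Divide by 7: r² - 18r + 81 = 0
Factored: (r - 9)² = 0
Repeated root: r = 9
General solution: y = (C₁ + C₂x)e^(9x)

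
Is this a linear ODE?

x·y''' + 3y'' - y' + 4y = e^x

Yes. Linear (y and its derivatives appear to the first power only, no products of y terms)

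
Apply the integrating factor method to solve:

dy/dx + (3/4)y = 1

Using integrating factor method:

General solution: y = 4/3 + Ce^(-3x/4)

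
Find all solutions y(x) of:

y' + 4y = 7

Using integrating factor method:

General solution: y = 7/4 + Ce^(-4x)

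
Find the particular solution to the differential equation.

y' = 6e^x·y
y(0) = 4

General solution: y = Ce^(6e^x)
Applying IC y(0) = 4:
Particular solution: y = 4e^(6(e^x - 1))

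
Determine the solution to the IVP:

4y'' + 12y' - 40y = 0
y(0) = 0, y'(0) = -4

General solution: y = C₁e^(2x) + C₂e^(-5x)
Applying ICs: C₁ = -4/7, C₂ = 4/7
Particular solution: y = -(4/7)e^(2x) + (4/7)e^(-5x)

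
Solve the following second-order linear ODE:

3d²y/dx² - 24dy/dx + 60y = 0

Characteristic equation: 3r² - 24r + 60 = 0
Divide by 3: r² - 8r + 20 = 0
Roots: r = 4 ± 2i (complex conjugates)
General solution: y = e^(4x)(C₁cos(2x) + C₂sin(2x))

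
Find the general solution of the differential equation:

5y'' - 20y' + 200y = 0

Characteristic equation: 5r² - 20r + 200 = 0
Divide by 5: r² - 4r + 40 = 0
Roots: r = 2 ± 6i (complex conjugates)
General solution: y = e^(2x)(C₁cos(6x) + C₂sin(6x))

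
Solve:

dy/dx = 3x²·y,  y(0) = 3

General solution: y = Ce^(x³)
Applying IC y(0) = 3:
Particular solution: y = 3e^(x³)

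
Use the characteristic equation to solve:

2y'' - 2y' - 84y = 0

Characteristic equation: 2r² - 2r - 84 = 0
Divide by 2: r² - r - 42 = 0
Roots: r = 7, -6 (distinct real)
General solution: y = C₁e^(7x) + C₂e^(-6x)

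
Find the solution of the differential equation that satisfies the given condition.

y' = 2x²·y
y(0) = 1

General solution: y = Ce^(2x³/3)
Applying IC y(0) = 1:
Particular solution: y = e^(2x³/3)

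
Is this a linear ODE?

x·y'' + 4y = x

Yes. Linear (y and its derivatives appear to the first power only, no products of y terms)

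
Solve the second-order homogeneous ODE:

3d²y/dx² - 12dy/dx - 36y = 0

Characteristic equation: 3r² - 12r - 36 = 0
Divide by 3: r² - 4r - 12 = 0
Roots: r = 6, -2 (distinct real)
General solution: y = C₁e^(6x) + C₂e^(-2x)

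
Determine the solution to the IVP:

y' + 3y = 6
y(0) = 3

General solution: y = 2 + Ce^(-3x)
Applying y(0) = 3: C = 3 - 2 = 1
Particular solution: y = 2 + e^(-3x)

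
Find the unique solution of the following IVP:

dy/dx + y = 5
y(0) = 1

General solution: y = 5 + Ce^(-x)
Applying y(0) = 1: C = 1 - 5 = -4
Particular solution: y = 5 - 4e^(-x)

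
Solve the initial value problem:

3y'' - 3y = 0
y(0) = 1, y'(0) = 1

General solution: y = C₁e^x + C₂e^(-x)
Applying ICs: C₁ = 1, C₂ = 0
Particular solution: y = e^x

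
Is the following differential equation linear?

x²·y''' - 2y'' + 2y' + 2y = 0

Yes. Linear (y and its derivatives appear to the first power only, no products of y terms)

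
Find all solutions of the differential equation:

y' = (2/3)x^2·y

Separating variables and integrating:
ln|y| = 2x^3/9 + C

General solution: y = Ce^(2x^3/9)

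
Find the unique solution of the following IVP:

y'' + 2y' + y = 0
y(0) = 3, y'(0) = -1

General solution: y = (C₁ + C₂x)e^(-x)
Repeated root r = -1
Applying ICs: C₁ = 3, C₂ = 2
Particular solution: y = (3 + 2x)e^(-x)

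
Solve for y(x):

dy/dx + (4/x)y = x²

Using integrating factor method:

General solution: y = (1/7)x^3 + Cx^(-4)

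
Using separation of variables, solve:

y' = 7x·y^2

Separating variables and integrating:
-1/y = 7x^2/2 + C

General solution: y^-1 = (-7/2)x^2 + C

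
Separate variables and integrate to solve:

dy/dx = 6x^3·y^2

Separating variables and integrating:
-1/y = 3x^4/2 + C

General solution: y^-1 = (-3/2)x^4 + C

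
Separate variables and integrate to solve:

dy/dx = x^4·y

Separating variables and integrating:
ln|y| = x^5/5 + C

General solution: y = Ce^(x^5/5)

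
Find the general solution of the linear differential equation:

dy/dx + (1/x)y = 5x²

Using integrating factor method:

General solution: y = (5/4)x^3 + C/x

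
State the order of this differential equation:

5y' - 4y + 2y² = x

The order is 1 (highest derivative is of order 1).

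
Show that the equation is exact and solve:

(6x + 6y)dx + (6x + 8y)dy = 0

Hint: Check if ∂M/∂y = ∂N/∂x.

Verify exactness: ∂M/∂y = ∂N/∂x ✓
Find F(x,y) such that ∂F/∂x = M, ∂F/∂y = N
Solution: 3x² + 6xy + 4y² = C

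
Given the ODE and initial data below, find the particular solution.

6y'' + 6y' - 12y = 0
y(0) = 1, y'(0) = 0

General solution: y = C₁e^x + C₂e^(-2x)
Applying ICs: C₁ = 2/3, C₂ = 1/3
Particular solution: y = (2/3)e^x + (1/3)e^(-2x)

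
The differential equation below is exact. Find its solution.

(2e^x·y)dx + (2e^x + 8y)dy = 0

Verify exactness: ∂M/∂y = ∂N/∂x ✓
Find F(x,y) such that ∂F/∂x = M, ∂F/∂y = N
Solution: 2e^x·y + 4y² = C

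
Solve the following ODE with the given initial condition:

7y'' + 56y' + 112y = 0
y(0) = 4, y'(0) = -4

General solution: y = (C₁ + C₂x)e^(-4x)
Repeated root r = -4
Applying ICs: C₁ = 4, C₂ = 12
Particular solution: y = (4 + 12x)e^(-4x)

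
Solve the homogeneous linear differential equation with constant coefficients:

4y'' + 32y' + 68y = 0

Characteristic equation: 4r² + 32r + 68 = 0
Divide by 4: r² + 8r + 17 = 0
Roots: r = -4 ± i (complex conjugates)
General solution: y = e^(-4x)(C₁cos(x) + C₂sin(x))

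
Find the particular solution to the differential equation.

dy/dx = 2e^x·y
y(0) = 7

General solution: y = Ce^(2e^x)
Applying IC y(0) = 7:
Particular solution: y = 7e^(2(e^x - 1))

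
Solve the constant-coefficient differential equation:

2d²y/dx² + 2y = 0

Characteristic equation: 2r² + 2 = 0
Divide by 2: r² + 1 = 0
Roots: r = ±i (complex conjugates)
General solution: y = C₁cos(x) + C₂sin(x)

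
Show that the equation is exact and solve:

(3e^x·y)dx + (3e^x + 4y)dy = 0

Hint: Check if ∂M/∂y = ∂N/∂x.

Verify exactness: ∂M/∂y = ∂N/∂x ✓
Find F(x,y) such that ∂F/∂x = M, ∂F/∂y = N
Solution: 3e^x·y + 2y² = C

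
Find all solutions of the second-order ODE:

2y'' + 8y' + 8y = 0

Characteristic equation: 2r² + 8r + 8 = 0
Divide by 2: r² + 4r + 4 = 0
Factored: (r + 2)² = 0
Repeated root: r = -2
General solution: y = (C₁ + C₂x)e^(-2x)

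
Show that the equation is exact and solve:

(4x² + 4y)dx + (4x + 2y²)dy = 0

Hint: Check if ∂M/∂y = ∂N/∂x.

Verify exactness: ∂M/∂y = ∂N/∂x ✓
Find F(x,y) such that ∂F/∂x = M, ∂F/∂y = N
Solution: 4x³/3 + 4xy + 2y³/3 = C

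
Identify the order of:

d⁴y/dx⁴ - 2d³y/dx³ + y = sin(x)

The order is 4 (highest derivative is of order 4).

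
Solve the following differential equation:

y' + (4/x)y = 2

Using integrating factor method:

General solution: y = (2/5)x + Cx^(-4)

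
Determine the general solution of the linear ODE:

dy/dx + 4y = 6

Using integrating factor method:

General solution: y = 3/2 + Ce^(-4x)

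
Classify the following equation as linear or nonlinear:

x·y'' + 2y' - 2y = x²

Linear (y and its derivatives appear to the first power only, no products of y terms)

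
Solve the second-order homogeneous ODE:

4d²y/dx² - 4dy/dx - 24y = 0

Characteristic equation: 4r² - 4r - 24 = 0
Divide by 4: r² - r - 6 = 0
Roots: r = 3, -2 (distinct real)
General solution: y = C₁e^(3x) + C₂e^(-2x)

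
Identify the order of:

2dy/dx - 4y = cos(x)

The order is 1 (highest derivative is of order 1).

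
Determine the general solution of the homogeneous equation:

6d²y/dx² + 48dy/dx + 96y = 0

Characteristic equation: 6r² + 48r + 96 = 0
Divide by 6: r² + 8r + 16 = 0
Factored: (r + 4)² = 0
Repeated root: r = -4
General solution: y = (C₁ + C₂x)e^(-4x)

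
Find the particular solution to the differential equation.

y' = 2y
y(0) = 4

General solution: y = Ce^(2x)
Applying IC y(0) = 4:
Particular solution: y = 4e^(2x)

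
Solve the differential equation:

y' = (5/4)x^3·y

Separating variables and integrating:
ln|y| = 5x^4/16 + C

General solution: y = Ce^(5x^4/16)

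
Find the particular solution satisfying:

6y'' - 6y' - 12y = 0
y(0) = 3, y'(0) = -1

General solution: y = C₁e^(2x) + C₂e^(-x)
Applying ICs: C₁ = 2/3, C₂ = 7/3
Particular solution: y = (2/3)e^(2x) + (7/3)e^(-x)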